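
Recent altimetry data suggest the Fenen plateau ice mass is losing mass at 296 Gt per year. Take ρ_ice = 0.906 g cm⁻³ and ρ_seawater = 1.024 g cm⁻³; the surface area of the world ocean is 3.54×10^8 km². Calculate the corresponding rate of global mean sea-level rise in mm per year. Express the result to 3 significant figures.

ρ_w = 1.024 g cm⁻³ = 1024 kg m⁻³. Annual water volume added = 296 Gt / ρ_w = 2.960×10^14 kg / 1024 kg m⁻³ = 2.891×10^11 m³.
Δh per year = 2.891×10^11 / 3.54×10^14 = 8.17×10^-4 m = 0.817 mm.

≈ 0.817 mm/yr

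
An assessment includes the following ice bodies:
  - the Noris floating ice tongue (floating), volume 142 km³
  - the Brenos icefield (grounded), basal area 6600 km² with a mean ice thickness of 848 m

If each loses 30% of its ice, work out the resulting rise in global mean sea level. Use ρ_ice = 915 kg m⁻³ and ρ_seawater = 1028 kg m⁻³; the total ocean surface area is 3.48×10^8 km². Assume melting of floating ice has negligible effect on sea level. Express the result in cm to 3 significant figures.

The Noris floating ice tongue is floating and already displaces its own weight of water, so its melt adds essentially nothing to sea level.
Brenos: ice volume = 6600 km² × 848 m = 5597 km³; 0.3 × 5597 × (915/1028) = 1494 km³ of water.
Total added water ≈ 1.494×10^12 m³ over 3.48×10^14 m² → Δh = 4.29×10^-3 m = 0.429 cm.

≈ 0.429 cm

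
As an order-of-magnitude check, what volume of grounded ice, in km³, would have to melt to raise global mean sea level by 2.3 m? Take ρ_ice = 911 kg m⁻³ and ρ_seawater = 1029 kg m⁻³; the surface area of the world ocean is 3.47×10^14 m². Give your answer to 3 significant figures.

≈ 9.01×10^5 km³

Required water volume = Δh × A = 2.3 m × 3.47×10^14 m² = 7.981×10^14 m³ = 7.981×10^5 km³.
Ice volume = water volume × ρ_w/ρ_ice = 7.981×10^5 × 1029/911 = 9.01×10^5 km³.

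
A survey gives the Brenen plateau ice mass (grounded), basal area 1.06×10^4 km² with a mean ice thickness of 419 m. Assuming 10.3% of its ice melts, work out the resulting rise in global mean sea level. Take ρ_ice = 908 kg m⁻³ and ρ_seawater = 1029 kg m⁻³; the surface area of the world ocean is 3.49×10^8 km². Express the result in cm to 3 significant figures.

Brenen: ice volume = 1.06×10^4 km² × 419 m = 4441 km³; 0.103 × 4441 × (908/1029) = 403.7 km³ of water.
Spread over 3.49×10^14 m² of ocean, Δh = 4.037×10^11 / 3.49×10^14 = 1.16×10^-3 m = 0.116 cm.

≈ 0.116 cm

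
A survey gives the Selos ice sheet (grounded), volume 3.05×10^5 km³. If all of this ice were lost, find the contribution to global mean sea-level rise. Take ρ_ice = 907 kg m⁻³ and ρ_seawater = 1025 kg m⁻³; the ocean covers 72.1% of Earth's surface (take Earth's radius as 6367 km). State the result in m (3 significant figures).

Selos: 3.05×10^5 km³ × (907/1025) = 2.699×10^5 km³ of water.
Spread over 3.67×10^14 m² of ocean, Δh = 2.699×10^14 / 3.67×10^14 = 0.735 m.

≈ 0.735 m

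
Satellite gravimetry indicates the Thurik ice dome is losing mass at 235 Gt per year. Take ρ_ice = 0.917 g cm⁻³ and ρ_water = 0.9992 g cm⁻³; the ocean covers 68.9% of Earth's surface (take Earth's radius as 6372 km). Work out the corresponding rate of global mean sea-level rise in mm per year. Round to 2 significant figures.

ρ_w = 0.9992 g cm⁻³ = 999.2 kg m⁻³. Annual water volume added = 235 Gt / ρ_w = 2.350×10^14 kg / 999.2 kg m⁻³ = 2.352×10^11 m³.
Δh per year = 2.352×10^11 / 3.52×10^14 = 6.69×10^-4 m = 0.67 mm.

≈ 0.67 mm/yr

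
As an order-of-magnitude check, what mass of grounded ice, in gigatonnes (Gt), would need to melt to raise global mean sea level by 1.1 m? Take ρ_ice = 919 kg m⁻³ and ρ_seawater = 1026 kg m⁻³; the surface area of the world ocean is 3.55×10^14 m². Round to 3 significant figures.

≈ 4.01×10^5 Gt

Required water volume = Δh × A = 1.1 m × 3.55×10^14 m² = 3.905×10^14 m³.
ρ_w = 1026 kg m⁻³, so the mass of water = 3.905×10^14 m³ × 1026 kg m⁻³ = 4.007×10^17 kg = 4.01×10^5 Gt (and the same mass of ice, by conservation).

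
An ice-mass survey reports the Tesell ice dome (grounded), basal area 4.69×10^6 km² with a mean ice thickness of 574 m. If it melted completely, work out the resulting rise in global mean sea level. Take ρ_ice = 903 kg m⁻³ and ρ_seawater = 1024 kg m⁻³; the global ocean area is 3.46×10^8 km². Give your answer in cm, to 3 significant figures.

≈ 686 cm

Tesell: ice volume = 4.69×10^6 km² × 574 m = 2.692×10^6 km³; 2.692×10^6 × (903/1024) = 2.374×10^6 km³ of water.
Spread over 3.46×10^14 m² of ocean, Δh = 2.374×10^15 / 3.46×10^14 = 6.86 m = 686 cm.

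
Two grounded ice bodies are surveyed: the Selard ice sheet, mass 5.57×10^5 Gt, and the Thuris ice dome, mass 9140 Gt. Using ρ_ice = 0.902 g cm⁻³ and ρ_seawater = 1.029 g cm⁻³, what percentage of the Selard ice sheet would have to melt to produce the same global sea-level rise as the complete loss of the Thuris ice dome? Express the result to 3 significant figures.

Equal sea-level rise means equal mass of meltwater, i.e. equal mass of ice lost.
Ice mass of Thuris: 9.140×10^15 kg; ice mass of Selard: 5.570×10^17 kg.
Fraction required = 9.140×10^15 / 5.570×10^17 = 0.0164 → 1.64 %.

≈ 1.64 %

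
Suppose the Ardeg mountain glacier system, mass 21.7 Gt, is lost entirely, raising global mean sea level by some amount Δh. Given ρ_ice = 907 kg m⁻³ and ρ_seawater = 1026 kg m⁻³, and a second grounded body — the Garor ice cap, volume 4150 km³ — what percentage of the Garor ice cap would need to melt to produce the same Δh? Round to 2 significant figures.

Equal sea-level rise means equal mass of meltwater, i.e. equal mass of ice lost.
Ice mass of Ardeg: 2.170×10^13 kg; ice mass of Garor: 3.764×10^15 kg.
Fraction required = 2.170×10^13 / 3.764×10^15 = 5.77×10^-3 → 0.58 %.

≈ 0.58 %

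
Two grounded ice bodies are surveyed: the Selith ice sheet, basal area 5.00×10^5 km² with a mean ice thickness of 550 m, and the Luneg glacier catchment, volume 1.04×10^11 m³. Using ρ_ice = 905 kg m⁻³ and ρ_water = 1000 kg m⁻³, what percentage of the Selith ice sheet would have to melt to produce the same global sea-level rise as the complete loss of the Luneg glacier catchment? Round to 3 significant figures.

Equal sea-level rise means equal mass of meltwater, i.e. equal mass of ice lost.
Ice mass of Luneg: 9.412×10^13 kg; ice mass of Selith: 2.489×10^17 kg.
Fraction required = 9.412×10^13 / 2.489×10^17 = 3.78×10^-4 → 0.0378 %.

≈ 0.0378 %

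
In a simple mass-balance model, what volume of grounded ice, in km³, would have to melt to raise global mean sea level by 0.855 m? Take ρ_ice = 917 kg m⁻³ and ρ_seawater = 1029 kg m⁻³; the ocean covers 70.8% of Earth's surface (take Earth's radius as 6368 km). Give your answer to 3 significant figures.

≈ 3.46×10^5 km³

Required water volume = Δh × A = 0.855 m × 3.61×10^14 m² = 3.085×10^14 m³ = 3.085×10^5 km³.
Ice volume = water volume × ρ_w/ρ_ice = 3.085×10^5 × 1029/917 = 3.46×10^5 km³.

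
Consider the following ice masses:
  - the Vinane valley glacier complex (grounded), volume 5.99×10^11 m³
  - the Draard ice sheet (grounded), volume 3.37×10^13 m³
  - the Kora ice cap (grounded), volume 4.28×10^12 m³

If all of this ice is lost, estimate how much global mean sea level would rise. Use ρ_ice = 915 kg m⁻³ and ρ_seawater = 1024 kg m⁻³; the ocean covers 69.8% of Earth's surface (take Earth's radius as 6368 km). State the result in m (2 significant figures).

≈ 0.097 m

Vinane: 5.99×10^11 m³ × (915/1024) = 5.352×10^11 m³ of water.
Draard: 3.37×10^13 m³ × (915/1024) = 3.011×10^13 m³ of water.
Kora: 4.28×10^12 m³ × (915/1024) = 3.824×10^12 m³ of water.
Total added water ≈ 3.447×10^13 m³ over 3.56×10^14 m² → Δh = 0.0969 m.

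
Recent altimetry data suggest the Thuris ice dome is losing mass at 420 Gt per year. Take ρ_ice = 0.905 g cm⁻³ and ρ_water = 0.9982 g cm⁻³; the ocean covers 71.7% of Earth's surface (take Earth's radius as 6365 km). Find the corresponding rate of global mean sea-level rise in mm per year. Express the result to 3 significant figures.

ρ_w = 0.9982 g cm⁻³ = 998.2 kg m⁻³. Annual water volume added = 420 Gt / ρ_w = 4.200×10^14 kg / 998.2 kg m⁻³ = 4.208×10^11 m³.
Δh per year = 4.208×10^11 / 3.65×10^14 = 1.15×10^-3 m = 1.15 mm.

≈ 1.15 mm/yr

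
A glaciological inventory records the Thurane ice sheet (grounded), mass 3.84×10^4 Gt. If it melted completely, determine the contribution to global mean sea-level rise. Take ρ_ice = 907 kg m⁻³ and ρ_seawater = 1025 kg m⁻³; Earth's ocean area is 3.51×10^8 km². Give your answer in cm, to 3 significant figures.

≈ 10.7 cm

Thurane: 3.84×10^4 Gt = 3.840×10^16 kg; dividing by ρ_w = 1025 kg m⁻³ gives 3.746×10^13 m³ of water.
Spread over 3.51×10^14 m² of ocean, Δh = 3.746×10^13 / 3.51×10^14 = 0.107 m = 10.7 cm.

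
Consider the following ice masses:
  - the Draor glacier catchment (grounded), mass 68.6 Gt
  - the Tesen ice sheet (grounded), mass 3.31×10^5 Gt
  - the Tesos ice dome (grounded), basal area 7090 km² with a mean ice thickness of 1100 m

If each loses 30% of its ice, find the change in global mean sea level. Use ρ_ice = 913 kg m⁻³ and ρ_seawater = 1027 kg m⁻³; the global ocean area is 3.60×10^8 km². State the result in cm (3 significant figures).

Draor: 0.3 × 68.6 Gt = 2.058×10^13 kg; dividing by ρ_w = 1027 kg m⁻³ gives 2.004×10^10 m³ of water.
Tesen: 0.3 × 3.31×10^5 Gt = 9.930×10^16 kg; dividing by ρ_w = 1027 kg m⁻³ gives 9.669×10^13 m³ of water.
Tesos: ice volume = 7090 km² × 1100 m = 7799 km³; 0.3 × 7799 × (913/1027) = 2080 km³ of water.
Total added water ≈ 9.879×10^13 m³ over 3.60×10^14 m² → Δh = 0.274 m = 27.4 cm.

≈ 27.4 cm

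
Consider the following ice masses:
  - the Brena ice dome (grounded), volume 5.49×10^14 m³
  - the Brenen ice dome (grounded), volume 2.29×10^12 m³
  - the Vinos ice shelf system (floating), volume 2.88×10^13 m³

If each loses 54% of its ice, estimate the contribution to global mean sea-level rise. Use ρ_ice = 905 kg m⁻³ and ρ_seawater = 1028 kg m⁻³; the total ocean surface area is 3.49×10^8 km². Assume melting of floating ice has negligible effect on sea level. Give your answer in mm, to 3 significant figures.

Brena: 0.54 × 5.49×10^14 m³ × (905/1028) = 2.610×10^14 m³ of water.
Brenen: 0.54 × 2.29×10^12 m³ × (905/1028) = 1.089×10^12 m³ of water.
The Vinos ice shelf system is floating and already displaces its own weight of water, so its melt adds essentially nothing to sea level.
Total added water ≈ 2.621×10^14 m³ over 3.49×10^14 m² → Δh = 0.751 m = 751 mm.

≈ 751 mm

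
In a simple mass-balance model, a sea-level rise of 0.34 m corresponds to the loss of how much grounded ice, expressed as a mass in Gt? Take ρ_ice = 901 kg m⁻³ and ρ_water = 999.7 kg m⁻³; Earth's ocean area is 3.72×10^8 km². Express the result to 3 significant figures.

≈ 1.26×10^5 Gt

Required water volume = Δh × A = 0.34 m × 3.72×10^14 m² = 1.265×10^14 m³.
ρ_w = 999.7 kg m⁻³, so the mass of water = 1.265×10^14 m³ × 999.7 kg m⁻³ = 1.264×10^17 kg = 1.26×10^5 Gt (and the same mass of ice, by conservation).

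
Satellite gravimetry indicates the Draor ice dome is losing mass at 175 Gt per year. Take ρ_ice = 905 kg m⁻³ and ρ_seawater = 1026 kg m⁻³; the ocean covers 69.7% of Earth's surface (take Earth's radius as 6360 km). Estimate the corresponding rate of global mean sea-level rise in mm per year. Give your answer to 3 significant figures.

ρ_w = 1026 kg m⁻³. Annual water volume added = 175 Gt / ρ_w = 1.750×10^14 kg / 1026 kg m⁻³ = 1.706×10^11 m³.
Δh per year = 1.706×10^11 / 3.54×10^14 = 4.81×10^-4 m = 0.481 mm.

≈ 0.481 mm/yr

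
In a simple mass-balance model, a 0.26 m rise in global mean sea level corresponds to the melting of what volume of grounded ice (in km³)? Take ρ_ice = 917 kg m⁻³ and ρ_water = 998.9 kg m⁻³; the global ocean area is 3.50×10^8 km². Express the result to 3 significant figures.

≈ 9.91×10^4 km³

Required water volume = Δh × A = 0.26 m × 3.50×10^14 m² = 9.100×10^13 m³ = 9.100×10^4 km³.
Ice volume = water volume × ρ_w/ρ_ice = 9.100×10^4 × 998.9/917 = 9.91×10^4 km³.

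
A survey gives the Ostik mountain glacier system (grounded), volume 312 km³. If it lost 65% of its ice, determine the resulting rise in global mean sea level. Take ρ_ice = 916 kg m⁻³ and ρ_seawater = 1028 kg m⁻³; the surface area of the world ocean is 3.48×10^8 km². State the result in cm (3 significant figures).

Ostik: 0.65 × 312 km³ × (916/1028) = 180.7 km³ of water.
Spread over 3.48×10^14 m² of ocean, Δh = 1.807×10^11 / 3.48×10^14 = 5.19×10^-4 m = 0.0519 cm.

≈ 0.0519 cm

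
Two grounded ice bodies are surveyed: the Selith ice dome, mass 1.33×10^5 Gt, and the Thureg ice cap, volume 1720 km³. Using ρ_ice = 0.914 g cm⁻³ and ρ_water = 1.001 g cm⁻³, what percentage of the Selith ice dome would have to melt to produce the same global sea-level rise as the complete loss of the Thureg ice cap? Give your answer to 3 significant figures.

Equal sea-level rise means equal mass of meltwater, i.e. equal mass of ice lost.
Ice mass of Thureg: 1.572×10^15 kg; ice mass of Selith: 1.330×10^17 kg.
Fraction required = 1.572×10^15 / 1.330×10^17 = 0.0118 → 1.18 %.

≈ 1.18 %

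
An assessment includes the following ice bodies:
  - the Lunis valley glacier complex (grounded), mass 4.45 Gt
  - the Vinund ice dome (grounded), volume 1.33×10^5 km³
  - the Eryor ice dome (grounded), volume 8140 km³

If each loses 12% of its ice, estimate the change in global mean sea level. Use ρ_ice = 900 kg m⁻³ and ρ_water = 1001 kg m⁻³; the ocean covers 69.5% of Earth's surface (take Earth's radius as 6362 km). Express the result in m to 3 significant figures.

Lunis: 0.12 × 4.45 Gt = 5.340×10^11 kg; dividing by ρ_w = 1001 kg m⁻³ gives 5.335×10^8 m³ of water.
Vinund: 0.12 × 1.33×10^5 km³ × (900/1001) = 1.435×10^4 km³ of water.
Eryor: 0.12 × 8140 km³ × (900/1001) = 878.2 km³ of water.
Total added water ≈ 1.523×10^13 m³ over 3.53×10^14 m² → Δh = 0.0431 m.

≈ 0.0431 m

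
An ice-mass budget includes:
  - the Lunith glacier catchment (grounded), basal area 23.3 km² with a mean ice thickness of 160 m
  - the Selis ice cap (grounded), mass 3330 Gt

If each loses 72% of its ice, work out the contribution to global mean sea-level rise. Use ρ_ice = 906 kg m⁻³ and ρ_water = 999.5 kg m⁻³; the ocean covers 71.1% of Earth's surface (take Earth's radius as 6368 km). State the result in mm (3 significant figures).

Lunith: ice volume = 23.3 km² × 160 m = 3.728 km³; 0.72 × 3.728 × (906/999.5) = 2.433 km³ of water.
Selis: 0.72 × 3330 Gt = 2.398×10^15 kg; dividing by ρ_w = 999.5 kg m⁻³ gives 2.399×10^12 m³ of water.
Total added water ≈ 2.401×10^12 m³ over 3.62×10^14 m² → Δh = 6.63×10^-3 m = 6.63 mm.

≈ 6.63 mm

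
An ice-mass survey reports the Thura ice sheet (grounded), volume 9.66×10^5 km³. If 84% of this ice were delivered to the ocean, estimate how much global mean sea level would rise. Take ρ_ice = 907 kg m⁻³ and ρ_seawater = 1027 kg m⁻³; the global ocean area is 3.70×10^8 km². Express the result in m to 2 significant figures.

≈ 1.9 m

Thura: 0.84 × 9.66×10^5 km³ × (907/1027) = 7.166×10^5 km³ of water.
Spread over 3.70×10^14 m² of ocean, Δh = 7.166×10^14 / 3.70×10^14 = 1.94 m.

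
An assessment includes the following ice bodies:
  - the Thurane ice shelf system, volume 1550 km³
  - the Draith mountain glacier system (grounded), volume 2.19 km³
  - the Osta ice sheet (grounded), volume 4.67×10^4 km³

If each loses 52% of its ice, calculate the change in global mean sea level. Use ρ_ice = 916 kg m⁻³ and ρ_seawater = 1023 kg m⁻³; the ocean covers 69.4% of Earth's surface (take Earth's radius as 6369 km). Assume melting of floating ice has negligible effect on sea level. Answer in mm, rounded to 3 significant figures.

≈ 61.5 mm

The Thurane ice shelf system is floating and already displaces its own weight of water, so its melt adds essentially nothing to sea level.
Draith: 0.52 × 2.19 km³ × (916/1023) = 1.020 km³ of water.
Osta: 0.52 × 4.67×10^4 km³ × (916/1023) = 2.174×10^4 km³ of water.
Total added water ≈ 2.175×10^13 m³ over 3.54×10^14 m² → Δh = 0.0615 m = 61.5 mm.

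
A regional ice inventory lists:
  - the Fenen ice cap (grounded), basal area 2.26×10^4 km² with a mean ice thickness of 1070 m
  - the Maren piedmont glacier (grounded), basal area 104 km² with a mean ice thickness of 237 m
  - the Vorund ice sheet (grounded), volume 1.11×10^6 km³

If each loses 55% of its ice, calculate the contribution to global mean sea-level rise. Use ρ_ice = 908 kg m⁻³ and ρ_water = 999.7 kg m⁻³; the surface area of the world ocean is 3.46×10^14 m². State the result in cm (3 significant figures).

≈ 164 cm

Fenen: ice volume = 2.26×10^4 km² × 1070 m = 2.418×10^4 km³; 0.55 × 2.418×10^4 × (908/999.7) = 1.208×10^4 km³ of water.
Maren: ice volume = 104 km² × 237 m = 24.65 km³; 0.55 × 24.65 × (908/999.7) = 12.31 km³ of water.
Vorund: 0.55 × 1.11×10^6 km³ × (908/999.7) = 5.545×10^5 km³ of water.
Total added water ≈ 5.666×10^14 m³ over 3.46×10^14 m² → Δh = 1.64 m = 164 cm.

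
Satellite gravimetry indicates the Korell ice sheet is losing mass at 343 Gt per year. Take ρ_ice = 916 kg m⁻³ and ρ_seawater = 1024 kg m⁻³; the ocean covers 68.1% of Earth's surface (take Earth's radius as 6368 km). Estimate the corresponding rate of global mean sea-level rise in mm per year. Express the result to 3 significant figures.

≈ 0.965 mm/yr

ρ_w = 1024 kg m⁻³. Annual water volume added = 343 Gt / ρ_w = 3.430×10^14 kg / 1024 kg m⁻³ = 3.350×10^11 m³.
Δh per year = 3.350×10^11 / 3.47×10^14 = 9.65×10^-4 m = 0.965 mm.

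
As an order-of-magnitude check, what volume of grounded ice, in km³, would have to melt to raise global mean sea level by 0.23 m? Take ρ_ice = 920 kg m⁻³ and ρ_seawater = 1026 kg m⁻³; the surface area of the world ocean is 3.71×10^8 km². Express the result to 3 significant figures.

Required water volume = Δh × A = 0.23 m × 3.71×10^14 m² = 8.533×10^13 m³ = 8.533×10^4 km³.
Ice volume = water volume × ρ_w/ρ_ice = 8.533×10^4 × 1026/920 = 9.52×10^4 km³.

≈ 9.52×10^4 km³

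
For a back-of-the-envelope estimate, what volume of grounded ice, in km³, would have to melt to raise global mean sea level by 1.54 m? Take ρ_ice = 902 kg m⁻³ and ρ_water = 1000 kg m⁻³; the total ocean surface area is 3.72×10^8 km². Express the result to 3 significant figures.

Required water volume = Δh × A = 1.54 m × 3.72×10^14 m² = 5.729×10^14 m³ = 5.729×10^5 km³.
Ice volume = water volume × ρ_w/ρ_ice = 5.729×10^5 × 1000/902 = 6.35×10^5 km³.

≈ 6.35×10^5 km³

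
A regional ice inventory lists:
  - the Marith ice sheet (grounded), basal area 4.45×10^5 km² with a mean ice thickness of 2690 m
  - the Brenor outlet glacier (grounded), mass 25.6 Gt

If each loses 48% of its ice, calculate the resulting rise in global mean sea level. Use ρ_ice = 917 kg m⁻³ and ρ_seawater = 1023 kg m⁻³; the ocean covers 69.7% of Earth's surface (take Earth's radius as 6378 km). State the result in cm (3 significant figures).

Marith: ice volume = 4.45×10^5 km² × 2690 m = 1.197×10^6 km³; 0.48 × 1.197×10^6 × (917/1023) = 5.150×10^5 km³ of water.
Brenor: 0.48 × 25.6 Gt = 1.229×10^13 kg; dividing by ρ_w = 1023 kg m⁻³ gives 1.201×10^10 m³ of water.
Total added water ≈ 5.151×10^14 m³ over 3.56×10^14 m² → Δh = 1.45 m = 145 cm.

≈ 145 cm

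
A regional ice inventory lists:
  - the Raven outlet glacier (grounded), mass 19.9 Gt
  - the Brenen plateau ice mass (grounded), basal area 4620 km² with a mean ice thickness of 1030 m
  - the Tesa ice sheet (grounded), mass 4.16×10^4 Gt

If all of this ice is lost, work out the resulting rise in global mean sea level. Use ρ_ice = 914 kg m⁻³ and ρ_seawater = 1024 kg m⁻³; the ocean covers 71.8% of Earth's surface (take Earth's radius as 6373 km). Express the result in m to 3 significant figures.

Raven: 19.9 Gt = 1.990×10^13 kg; dividing by ρ_w = 1024 kg m⁻³ gives 1.943×10^10 m³ of water.
Brenen: ice volume = 4620 km² × 1030 m = 4759 km³; 4759 × (914/1024) = 4247 km³ of water.
Tesa: 4.16×10^4 Gt = 4.160×10^16 kg; dividing by ρ_w = 1024 kg m⁻³ gives 4.062×10^13 m³ of water.
Total added water ≈ 4.489×10^13 m³ over 3.66×10^14 m² → Δh = 0.123 m.

≈ 0.123 m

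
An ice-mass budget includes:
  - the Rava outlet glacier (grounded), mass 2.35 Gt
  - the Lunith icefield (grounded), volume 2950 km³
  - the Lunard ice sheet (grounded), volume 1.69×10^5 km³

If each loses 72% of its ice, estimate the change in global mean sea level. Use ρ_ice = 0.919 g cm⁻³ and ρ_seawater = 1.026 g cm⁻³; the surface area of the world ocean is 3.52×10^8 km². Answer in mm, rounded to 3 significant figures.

Rava: 0.72 × 2.35 Gt = 1.692×10^12 kg; dividing by ρ_w = 1.026 g cm⁻³ = 1026 kg m⁻³ gives 1.649×10^9 m³ of water.
Lunith: 0.72 × 2950 km³ × (919/1026) = 1902 km³ of water.
Lunard: 0.72 × 1.69×10^5 km³ × (919/1026) = 1.090×10^5 km³ of water.
Total added water ≈ 1.109×10^14 m³ over 3.52×10^14 m² → Δh = 0.315 m = 315 mm.

≈ 315 mm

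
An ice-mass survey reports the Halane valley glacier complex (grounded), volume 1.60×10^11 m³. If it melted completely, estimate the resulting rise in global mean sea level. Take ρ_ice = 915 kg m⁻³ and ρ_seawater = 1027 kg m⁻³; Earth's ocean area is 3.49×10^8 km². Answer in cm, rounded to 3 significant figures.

≈ 0.0408 cm

Halane: 1.60×10^11 m³ × (915/1027) = 1.426×10^11 m³ of water.
Spread over 3.49×10^14 m² of ocean, Δh = 1.426×10^11 / 3.49×10^14 = 4.08×10^-4 m = 0.0408 cm.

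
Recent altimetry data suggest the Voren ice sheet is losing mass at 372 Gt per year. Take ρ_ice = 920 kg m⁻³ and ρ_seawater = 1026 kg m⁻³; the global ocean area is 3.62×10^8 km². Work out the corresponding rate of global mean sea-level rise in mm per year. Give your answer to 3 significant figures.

ρ_w = 1026 kg m⁻³. Annual water volume added = 372 Gt / ρ_w = 3.720×10^14 kg / 1026 kg m⁻³ = 3.626×10^11 m³.
Δh per year = 3.626×10^11 / 3.62×10^14 = 1.00×10^-3 m = 1.00 mm.

≈ 1.00 mm/yr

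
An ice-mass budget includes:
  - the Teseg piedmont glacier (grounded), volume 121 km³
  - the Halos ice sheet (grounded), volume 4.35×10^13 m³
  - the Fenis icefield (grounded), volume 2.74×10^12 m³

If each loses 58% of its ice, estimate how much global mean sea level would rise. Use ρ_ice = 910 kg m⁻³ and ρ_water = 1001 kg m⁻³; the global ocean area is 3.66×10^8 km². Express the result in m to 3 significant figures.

Teseg: 0.58 × 121 km³ × (910/1001) = 63.80 km³ of water.
Halos: 0.58 × 4.35×10^13 m³ × (910/1001) = 2.294×10^13 m³ of water.
Fenis: 0.58 × 2.74×10^12 m³ × (910/1001) = 1.445×10^12 m³ of water.
Total added water ≈ 2.444×10^13 m³ over 3.66×10^14 m² → Δh = 0.0668 m.

≈ 0.0668 m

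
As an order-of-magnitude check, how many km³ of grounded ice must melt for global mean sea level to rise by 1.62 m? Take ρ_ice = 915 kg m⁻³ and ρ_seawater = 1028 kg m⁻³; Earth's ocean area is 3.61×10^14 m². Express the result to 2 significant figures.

≈ 6.6×10^5 km³

Required water volume = Δh × A = 1.62 m × 3.61×10^14 m² = 5.848×10^14 m³ = 5.848×10^5 km³.
Ice volume = water volume × ρ_w/ρ_ice = 5.848×10^5 × 1028/915 = 6.6×10^5 km³.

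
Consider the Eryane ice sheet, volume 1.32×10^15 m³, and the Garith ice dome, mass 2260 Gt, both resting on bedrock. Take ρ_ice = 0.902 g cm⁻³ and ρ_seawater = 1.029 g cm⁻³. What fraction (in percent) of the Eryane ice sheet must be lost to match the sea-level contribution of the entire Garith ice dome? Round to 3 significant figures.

≈ 0.190 %

Equal sea-level rise means equal mass of meltwater, i.e. equal mass of ice lost.
Ice mass of Garith: 2.260×10^15 kg; ice mass of Eryane: 1.191×10^18 kg.
Fraction required = 2.260×10^15 / 1.191×10^18 = 1.90×10^-3 → 0.190 %.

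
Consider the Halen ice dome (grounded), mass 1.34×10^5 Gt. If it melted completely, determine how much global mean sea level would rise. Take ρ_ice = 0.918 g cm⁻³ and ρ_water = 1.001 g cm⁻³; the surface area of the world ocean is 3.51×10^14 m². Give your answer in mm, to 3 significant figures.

≈ 381 mm

Halen: 1.34×10^5 Gt = 1.340×10^17 kg; dividing by ρ_w = 1.001 g cm⁻³ = 1001 kg m⁻³ gives 1.339×10^14 m³ of water.
Spread over 3.51×10^14 m² of ocean, Δh = 1.339×10^14 / 3.51×10^14 = 0.381 m = 381 mm.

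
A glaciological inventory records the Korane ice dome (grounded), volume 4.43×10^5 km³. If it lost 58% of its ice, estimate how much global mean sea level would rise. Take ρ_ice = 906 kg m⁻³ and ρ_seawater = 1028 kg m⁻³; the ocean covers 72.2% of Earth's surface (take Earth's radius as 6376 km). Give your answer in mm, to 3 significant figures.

≈ 614 mm

Korane: 0.58 × 4.43×10^5 km³ × (906/1028) = 2.264×10^5 km³ of water.
Spread over 3.69×10^14 m² of ocean, Δh = 2.264×10^14 / 3.69×10^14 = 0.614 m = 614 mm.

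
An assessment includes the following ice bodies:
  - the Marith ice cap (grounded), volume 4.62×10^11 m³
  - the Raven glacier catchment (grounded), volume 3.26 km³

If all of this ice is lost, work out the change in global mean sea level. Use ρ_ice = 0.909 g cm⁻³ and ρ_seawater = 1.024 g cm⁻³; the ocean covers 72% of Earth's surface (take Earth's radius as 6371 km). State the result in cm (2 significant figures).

Marith: 4.62×10^11 m³ × (909/1024) = 4.101×10^11 m³ of water.
Raven: 3.26 km³ × (909/1024) = 2.894 km³ of water.
Total added water ≈ 4.130×10^11 m³ over 3.67×10^14 m² → Δh = 1.12×10^-3 m = 0.11 cm.

≈ 0.11 cm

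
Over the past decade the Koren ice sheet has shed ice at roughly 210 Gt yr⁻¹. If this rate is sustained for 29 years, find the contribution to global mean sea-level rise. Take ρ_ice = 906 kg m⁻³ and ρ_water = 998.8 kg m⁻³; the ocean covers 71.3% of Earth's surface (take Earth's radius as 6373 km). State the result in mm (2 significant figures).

Total mass lost = 210 Gt/yr × 29 yr = 6090 Gt = 6.090×10^15 kg.
ρ_w = 998.8 kg m⁻³, so water volume = 6.090×10^15 / 998.8 = 6.097×10^12 m³.
Δh = 6.097×10^12 / 3.64×10^14 = 0.0168 m = 17 mm.

≈ 17 mm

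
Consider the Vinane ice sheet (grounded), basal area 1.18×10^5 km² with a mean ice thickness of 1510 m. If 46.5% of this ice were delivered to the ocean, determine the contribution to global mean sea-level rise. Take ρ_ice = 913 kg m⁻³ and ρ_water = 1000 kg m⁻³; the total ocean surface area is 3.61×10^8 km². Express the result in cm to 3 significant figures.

≈ 21.0 cm

Vinane: ice volume = 1.18×10^5 km² × 1510 m = 1.782×10^5 km³; 0.465 × 1.782×10^5 × (913/1000) = 7.565×10^4 km³ of water.
Spread over 3.61×10^14 m² of ocean, Δh = 7.565×10^13 / 3.61×10^14 = 0.210 m = 21.0 cm.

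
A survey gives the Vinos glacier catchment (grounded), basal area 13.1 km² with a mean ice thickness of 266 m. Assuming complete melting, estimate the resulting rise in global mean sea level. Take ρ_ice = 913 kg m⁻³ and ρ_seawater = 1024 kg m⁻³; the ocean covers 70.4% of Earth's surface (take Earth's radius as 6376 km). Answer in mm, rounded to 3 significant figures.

≈ 8.64×10^-3 mm

Vinos: ice volume = 13.1 km² × 266 m = 3.485 km³; 3.485 × (913/1024) = 3.107 km³ of water.
Spread over 3.60×10^14 m² of ocean, Δh = 3.107×10^9 / 3.60×10^14 = 8.64×10^-6 m = 8.64×10^-3 mm.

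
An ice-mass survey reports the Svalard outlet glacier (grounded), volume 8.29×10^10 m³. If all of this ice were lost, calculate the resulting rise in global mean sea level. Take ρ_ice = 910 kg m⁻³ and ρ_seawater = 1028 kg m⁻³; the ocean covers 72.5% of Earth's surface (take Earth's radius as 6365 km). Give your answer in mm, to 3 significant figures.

≈ 0.199 mm

Svalard: 8.29×10^10 m³ × (910/1028) = 7.338×10^10 m³ of water.
Spread over 3.69×10^14 m² of ocean, Δh = 7.338×10^10 / 3.69×10^14 = 1.99×10^-4 m = 0.199 mm.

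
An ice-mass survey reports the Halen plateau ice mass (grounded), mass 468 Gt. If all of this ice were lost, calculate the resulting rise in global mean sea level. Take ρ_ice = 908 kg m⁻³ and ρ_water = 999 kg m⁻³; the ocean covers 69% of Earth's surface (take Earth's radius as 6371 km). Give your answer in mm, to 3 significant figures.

Halen: 468 Gt = 4.680×10^14 kg; dividing by ρ_w = 999 kg m⁻³ gives 4.685×10^11 m³ of water.
Spread over 3.52×10^14 m² of ocean, Δh = 4.685×10^11 / 3.52×10^14 = 1.33×10^-3 m = 1.33 mm.

≈ 1.33 mm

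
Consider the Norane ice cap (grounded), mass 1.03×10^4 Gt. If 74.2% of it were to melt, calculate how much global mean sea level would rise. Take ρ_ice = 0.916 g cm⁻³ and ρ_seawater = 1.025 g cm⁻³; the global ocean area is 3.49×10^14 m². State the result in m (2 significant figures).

≈ 0.021 m

Norane: 0.742 × 1.03×10^4 Gt = 7.643×10^15 kg; dividing by ρ_w = 1.025 g cm⁻³ = 1025 kg m⁻³ gives 7.456×10^12 m³ of water.
Spread over 3.49×10^14 m² of ocean, Δh = 7.456×10^12 / 3.49×10^14 = 0.0214 m.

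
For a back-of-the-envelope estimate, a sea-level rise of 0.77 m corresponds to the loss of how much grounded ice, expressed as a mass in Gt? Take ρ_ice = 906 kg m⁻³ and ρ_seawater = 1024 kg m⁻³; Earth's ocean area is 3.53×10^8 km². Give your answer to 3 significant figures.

≈ 2.78×10^5 Gt

Required water volume = Δh × A = 0.77 m × 3.53×10^14 m² = 2.718×10^14 m³.
ρ_w = 1024 kg m⁻³, so the mass of water = 2.718×10^14 m³ × 1024 kg m⁻³ = 2.783×10^17 kg = 2.78×10^5 Gt (and the same mass of ice, by conservation).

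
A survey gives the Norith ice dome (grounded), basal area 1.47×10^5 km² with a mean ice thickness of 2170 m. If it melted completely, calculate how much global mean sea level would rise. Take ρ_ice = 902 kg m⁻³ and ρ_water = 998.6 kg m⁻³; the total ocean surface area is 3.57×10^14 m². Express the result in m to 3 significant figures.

≈ 0.807 m

Norith: ice volume = 1.47×10^5 km² × 2170 m = 3.190×10^5 km³; 3.190×10^5 × (902/998.6) = 2.881×10^5 km³ of water.
Spread over 3.57×10^14 m² of ocean, Δh = 2.881×10^14 / 3.57×10^14 = 0.807 m.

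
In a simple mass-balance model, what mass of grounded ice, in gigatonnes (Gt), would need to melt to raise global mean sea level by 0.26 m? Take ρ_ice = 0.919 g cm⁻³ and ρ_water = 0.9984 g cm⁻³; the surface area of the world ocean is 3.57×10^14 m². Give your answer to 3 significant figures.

Required water volume = Δh × A = 0.26 m × 3.57×10^14 m² = 9.282×10^13 m³.
ρ_w = 0.9984 g cm⁻³ = 998.4 kg m⁻³, so the mass of water = 9.282×10^13 m³ × 998.4 kg m⁻³ = 9.267×10^16 kg = 9.27×10^4 Gt (and the same mass of ice, by conservation).

≈ 9.27×10^4 Gt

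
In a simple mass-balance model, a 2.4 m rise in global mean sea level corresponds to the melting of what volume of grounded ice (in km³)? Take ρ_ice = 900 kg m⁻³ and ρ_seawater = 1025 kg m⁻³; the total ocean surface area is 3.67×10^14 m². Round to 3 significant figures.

≈ 1.00×10^6 km³

Required water volume = Δh × A = 2.4 m × 3.67×10^14 m² = 8.808×10^14 m³ = 8.808×10^5 km³.
Ice volume = water volume × ρ_w/ρ_ice = 8.808×10^5 × 1025/900 = 1.00×10^6 km³.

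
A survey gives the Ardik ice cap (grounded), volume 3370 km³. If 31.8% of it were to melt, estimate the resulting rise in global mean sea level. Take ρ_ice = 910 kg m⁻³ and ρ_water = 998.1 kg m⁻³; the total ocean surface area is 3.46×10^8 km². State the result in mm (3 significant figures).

≈ 2.82 mm

Ardik: 0.318 × 3370 km³ × (910/998.1) = 977.1 km³ of water.
Spread over 3.46×10^14 m² of ocean, Δh = 9.771×10^11 / 3.46×10^14 = 2.82×10^-3 m = 2.82 mm.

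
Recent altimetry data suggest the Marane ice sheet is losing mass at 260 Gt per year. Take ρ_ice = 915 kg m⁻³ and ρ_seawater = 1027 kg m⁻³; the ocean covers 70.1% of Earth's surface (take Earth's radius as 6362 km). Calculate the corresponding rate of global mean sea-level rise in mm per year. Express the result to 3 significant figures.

ρ_w = 1027 kg m⁻³. Annual water volume added = 260 Gt / ρ_w = 2.600×10^14 kg / 1027 kg m⁻³ = 2.532×10^11 m³.
Δh per year = 2.532×10^11 / 3.57×10^14 = 7.10×10^-4 m = 0.710 mm.

≈ 0.710 mm/yr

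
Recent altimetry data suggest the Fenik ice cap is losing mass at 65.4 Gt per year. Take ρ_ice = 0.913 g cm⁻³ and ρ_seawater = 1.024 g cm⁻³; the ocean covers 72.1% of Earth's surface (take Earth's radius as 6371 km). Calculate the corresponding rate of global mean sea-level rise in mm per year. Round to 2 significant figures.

≈ 0.17 mm/yr

ρ_w = 1.024 g cm⁻³ = 1024 kg m⁻³. Annual water volume added = 65.4 Gt / ρ_w = 6.540×10^13 kg / 1024 kg m⁻³ = 6.387×10^10 m³.
Δh per year = 6.387×10^10 / 3.68×10^14 = 1.74×10^-4 m = 0.17 mm.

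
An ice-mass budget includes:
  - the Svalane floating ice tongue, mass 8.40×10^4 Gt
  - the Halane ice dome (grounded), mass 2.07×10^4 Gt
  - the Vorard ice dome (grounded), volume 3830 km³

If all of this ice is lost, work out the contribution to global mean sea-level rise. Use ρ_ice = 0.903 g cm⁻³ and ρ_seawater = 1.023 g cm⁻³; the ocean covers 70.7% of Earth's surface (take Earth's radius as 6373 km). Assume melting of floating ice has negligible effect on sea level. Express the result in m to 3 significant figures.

The Svalane floating ice tongue is floating and already displaces its own weight of water, so its melt adds essentially nothing to sea level.
Halane: 2.07×10^4 Gt = 2.070×10^16 kg; dividing by ρ_w = 1.023 g cm⁻³ = 1023 kg m⁻³ gives 2.023×10^13 m³ of water.
Vorard: 3830 km³ × (903/1023) = 3381 km³ of water.
Total added water ≈ 2.362×10^13 m³ over 3.61×10^14 m² → Δh = 0.0654 m.

≈ 0.0654 m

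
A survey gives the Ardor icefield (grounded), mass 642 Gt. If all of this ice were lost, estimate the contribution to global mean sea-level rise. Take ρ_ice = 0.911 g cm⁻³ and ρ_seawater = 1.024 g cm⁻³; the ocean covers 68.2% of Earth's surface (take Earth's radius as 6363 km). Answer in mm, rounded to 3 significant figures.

≈ 1.81 mm

Ardor: 642 Gt = 6.420×10^14 kg; dividing by ρ_w = 1.024 g cm⁻³ = 1024 kg m⁻³ gives 6.270×10^11 m³ of water.
Spread over 3.47×10^14 m² of ocean, Δh = 6.270×10^11 / 3.47×10^14 = 1.81×10^-3 m = 1.81 mm.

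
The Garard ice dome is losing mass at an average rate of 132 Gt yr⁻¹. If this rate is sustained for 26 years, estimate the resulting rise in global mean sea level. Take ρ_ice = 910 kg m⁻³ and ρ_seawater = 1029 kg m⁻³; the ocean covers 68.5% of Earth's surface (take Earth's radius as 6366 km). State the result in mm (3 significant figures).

≈ 9.56 mm

Total mass lost = 132 Gt/yr × 26 yr = 3432 Gt = 3.432×10^15 kg.
ρ_w = 1029 kg m⁻³, so water volume = 3.432×10^15 / 1029 = 3.335×10^12 m³.
Δh = 3.335×10^12 / 3.49×10^14 = 9.56×10^-3 m = 9.56 mm.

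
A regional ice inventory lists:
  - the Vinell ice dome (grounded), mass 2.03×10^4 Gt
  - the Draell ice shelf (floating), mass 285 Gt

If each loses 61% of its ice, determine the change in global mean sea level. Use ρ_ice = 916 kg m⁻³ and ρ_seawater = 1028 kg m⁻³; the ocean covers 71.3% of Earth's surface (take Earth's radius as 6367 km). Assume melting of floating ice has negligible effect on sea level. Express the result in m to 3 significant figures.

≈ 0.0332 m

Vinell: 0.61 × 2.03×10^4 Gt = 1.238×10^16 kg; dividing by ρ_w = 1028 kg m⁻³ gives 1.205×10^13 m³ of water.
The Draell ice shelf is floating and already displaces its own weight of water, so its melt adds essentially nothing to sea level.
Total added water ≈ 1.205×10^13 m³ over 3.63×10^14 m² → Δh = 0.0332 m.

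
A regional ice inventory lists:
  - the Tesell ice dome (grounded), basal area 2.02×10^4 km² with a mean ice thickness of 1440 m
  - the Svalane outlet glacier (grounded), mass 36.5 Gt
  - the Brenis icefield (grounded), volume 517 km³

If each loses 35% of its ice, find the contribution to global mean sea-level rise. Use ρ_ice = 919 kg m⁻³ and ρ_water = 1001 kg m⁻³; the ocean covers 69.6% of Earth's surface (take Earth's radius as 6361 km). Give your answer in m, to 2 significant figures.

≈ 0.027 m

Tesell: ice volume = 2.02×10^4 km² × 1440 m = 2.909×10^4 km³; 0.35 × 2.909×10^4 × (919/1001) = 9347 km³ of water.
Svalane: 0.35 × 36.5 Gt = 1.277×10^13 kg; dividing by ρ_w = 1001 kg m⁻³ gives 1.276×10^10 m³ of water.
Brenis: 0.35 × 517 km³ × (919/1001) = 166.1 km³ of water.
Total added water ≈ 9.526×10^12 m³ over 3.54×10^14 m² → Δh = 0.0269 m.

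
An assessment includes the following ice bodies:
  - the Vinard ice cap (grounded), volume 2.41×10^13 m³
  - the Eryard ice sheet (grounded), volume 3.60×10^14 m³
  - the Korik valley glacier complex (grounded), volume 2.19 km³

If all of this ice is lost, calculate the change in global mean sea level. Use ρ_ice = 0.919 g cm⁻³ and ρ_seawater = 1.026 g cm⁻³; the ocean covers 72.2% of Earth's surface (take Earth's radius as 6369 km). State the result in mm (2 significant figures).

Vinard: 2.41×10^13 m³ × (919/1026) = 2.159×10^13 m³ of water.
Eryard: 3.60×10^14 m³ × (919/1026) = 3.225×10^14 m³ of water.
Korik: 2.19 km³ × (919/1026) = 1.962 km³ of water.
Total added water ≈ 3.440×10^14 m³ over 3.68×10^14 m² → Δh = 0.935 m = 930 mm.

≈ 930 mm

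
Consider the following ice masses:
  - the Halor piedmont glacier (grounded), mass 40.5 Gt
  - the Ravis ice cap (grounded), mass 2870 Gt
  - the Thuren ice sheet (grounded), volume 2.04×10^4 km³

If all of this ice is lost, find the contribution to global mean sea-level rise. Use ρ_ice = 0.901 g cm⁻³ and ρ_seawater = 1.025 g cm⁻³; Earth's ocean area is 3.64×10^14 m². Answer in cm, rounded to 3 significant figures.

Halor: 40.5 Gt = 4.050×10^13 kg; dividing by ρ_w = 1.025 g cm⁻³ = 1025 kg m⁻³ gives 3.951×10^10 m³ of water.
Ravis: 2870 Gt = 2.870×10^15 kg; dividing by ρ_w = 1025 kg m⁻³ gives 2.800×10^12 m³ of water.
Thuren: 2.04×10^4 km³ × (901/1025) = 1.793×10^4 km³ of water.
Total added water ≈ 2.077×10^13 m³ over 3.64×10^14 m² → Δh = 0.0571 m = 5.71 cm.

≈ 5.71 cm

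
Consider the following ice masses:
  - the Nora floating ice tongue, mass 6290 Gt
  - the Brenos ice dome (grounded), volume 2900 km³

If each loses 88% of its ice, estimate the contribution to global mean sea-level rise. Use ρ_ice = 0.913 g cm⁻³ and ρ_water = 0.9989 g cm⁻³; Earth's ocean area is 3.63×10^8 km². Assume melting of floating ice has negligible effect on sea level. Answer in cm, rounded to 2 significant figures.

≈ 0.64 cm

The Nora floating ice tongue is floating and already displaces its own weight of water, so its melt adds essentially nothing to sea level.
Brenos: 0.88 × 2900 km³ × (913/998.9) = 2333 km³ of water.
Total added water ≈ 2.333×10^12 m³ over 3.63×10^14 m² → Δh = 6.43×10^-3 m = 0.64 cm.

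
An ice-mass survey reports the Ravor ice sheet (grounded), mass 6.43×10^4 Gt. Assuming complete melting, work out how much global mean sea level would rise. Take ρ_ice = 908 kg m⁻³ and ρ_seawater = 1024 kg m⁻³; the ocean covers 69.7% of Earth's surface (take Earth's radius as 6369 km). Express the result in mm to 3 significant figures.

≈ 177 mm

Ravor: 6.43×10^4 Gt = 6.430×10^16 kg; dividing by ρ_w = 1024 kg m⁻³ gives 6.279×10^13 m³ of water.
Spread over 3.55×10^14 m² of ocean, Δh = 6.279×10^13 / 3.55×10^14 = 0.177 m = 177 mm.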